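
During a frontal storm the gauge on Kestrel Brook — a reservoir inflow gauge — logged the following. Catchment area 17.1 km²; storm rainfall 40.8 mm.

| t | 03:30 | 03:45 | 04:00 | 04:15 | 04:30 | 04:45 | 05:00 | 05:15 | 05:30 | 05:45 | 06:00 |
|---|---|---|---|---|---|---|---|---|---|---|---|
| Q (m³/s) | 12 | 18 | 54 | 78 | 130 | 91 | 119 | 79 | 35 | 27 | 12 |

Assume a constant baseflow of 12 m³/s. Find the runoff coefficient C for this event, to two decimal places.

ΣQ_DR = 523.0 m³/s; V = ΣQ_DR·Δt = 4.707 × 10^5 m³.
Runoff depth d = V / A = 27.53 mm.
C = d / P = 27.53 / 40.8 = 0.67.

C ≈ 0.67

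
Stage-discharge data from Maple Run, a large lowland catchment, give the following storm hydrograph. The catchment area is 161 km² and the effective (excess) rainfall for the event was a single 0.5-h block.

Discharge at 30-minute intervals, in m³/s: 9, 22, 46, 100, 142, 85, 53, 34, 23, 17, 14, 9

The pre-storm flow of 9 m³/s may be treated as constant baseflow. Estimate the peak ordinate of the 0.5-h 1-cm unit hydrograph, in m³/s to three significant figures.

Direct runoff: 0.0, 13.0, 37.0, 91.0, 133.0, 76.0, 44.0, 25.0, 14.0, 8.0, 5.0, 0.0 m³/s; ΣQ_DR = 446.0 m³/s, peak = 133.0 m³/s.
Runoff depth d = ΣQ_DR·Δt / A = 446.0 × 1800 / (161 km²) = 4.986 mm.
The 1-cm UH is the DRH scaled by (10 mm)/d, so U_p = 133.0 × 10/4.986 = 267 m³/s.

U_p ≈ 267 m³/s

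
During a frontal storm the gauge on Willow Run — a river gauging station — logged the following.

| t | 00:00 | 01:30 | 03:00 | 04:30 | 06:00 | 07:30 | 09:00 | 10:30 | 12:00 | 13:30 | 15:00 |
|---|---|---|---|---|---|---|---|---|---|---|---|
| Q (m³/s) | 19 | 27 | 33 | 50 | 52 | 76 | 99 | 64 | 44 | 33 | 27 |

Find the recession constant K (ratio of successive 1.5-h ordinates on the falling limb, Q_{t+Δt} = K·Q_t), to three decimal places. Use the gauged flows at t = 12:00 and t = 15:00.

Using the recession-limb readings at t = 12:00 and t = 15:00: Q falls from 44 to 27 m³/s over 2 intervals.
K = (Q₂/Q₁)^(1/2) = (27/44)^(1/2) = 0.783.

K ≈ 0.783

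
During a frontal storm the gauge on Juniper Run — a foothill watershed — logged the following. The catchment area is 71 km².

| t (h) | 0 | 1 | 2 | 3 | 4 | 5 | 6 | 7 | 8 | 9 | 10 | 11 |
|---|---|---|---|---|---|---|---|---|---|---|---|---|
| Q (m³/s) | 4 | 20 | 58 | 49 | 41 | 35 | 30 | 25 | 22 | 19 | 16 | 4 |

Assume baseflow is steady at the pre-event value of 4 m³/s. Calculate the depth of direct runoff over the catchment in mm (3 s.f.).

Direct runoff: 0.0, 16.0, 54.0, 45.0, 37.0, 31.0, 26.0, 21.0, 18.0, 15.0, 12.0, 0.0 m³/s; ΣQ_DR = 275.0 m³/s.
V = ΣQ_DR · Δt = 275.0 × 3600 s = 9.900 × 10^5 m³.
Over A = 71 km², depth = V / A = 13.9 mm.

d ≈ 13.9 mm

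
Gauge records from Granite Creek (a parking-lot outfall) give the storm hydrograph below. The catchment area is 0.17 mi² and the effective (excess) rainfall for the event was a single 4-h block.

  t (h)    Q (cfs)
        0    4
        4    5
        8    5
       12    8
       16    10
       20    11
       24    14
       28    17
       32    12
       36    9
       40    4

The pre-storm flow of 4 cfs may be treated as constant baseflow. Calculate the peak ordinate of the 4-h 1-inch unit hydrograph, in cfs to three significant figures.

U_p ≈ 6.48 cfs

Direct runoff: 0.0, 1.0, 1.0, 4.0, 6.0, 7.0, 10.0, 13.0, 8.0, 5.0, 0.0 cfs; ΣQ_DR = 55.00 cfs, peak = 13.0 cfs.
Runoff depth d = ΣQ_DR·Δt / A = 55.00 × 14400 / (0.17 mi²) = 2.005 in.
The 1-inch UH is the DRH scaled by (1 in)/d, so U_p = 13.0 × 1/2.005 = 6.48 cfs.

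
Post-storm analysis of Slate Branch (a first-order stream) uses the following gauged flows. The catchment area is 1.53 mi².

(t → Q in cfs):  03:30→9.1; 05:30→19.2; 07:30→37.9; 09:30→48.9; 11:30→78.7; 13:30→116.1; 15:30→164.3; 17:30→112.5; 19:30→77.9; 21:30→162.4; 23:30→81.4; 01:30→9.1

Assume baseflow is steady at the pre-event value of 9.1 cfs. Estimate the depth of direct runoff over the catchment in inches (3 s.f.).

Direct runoff: 0.0, 10.1, 28.8, 39.8, 69.6, 107.0, 155.2, 103.4, 68.8, 153.3, 72.3, 0.0 cfs; ΣQ_DR = 808.3 cfs.
V = ΣQ_DR · Δt = 808.3 × 7200 s = 5.820 × 10^6 ft³.
Over A = 1.53 mi², depth = V / A = 1.64 in.

d ≈ 1.64 in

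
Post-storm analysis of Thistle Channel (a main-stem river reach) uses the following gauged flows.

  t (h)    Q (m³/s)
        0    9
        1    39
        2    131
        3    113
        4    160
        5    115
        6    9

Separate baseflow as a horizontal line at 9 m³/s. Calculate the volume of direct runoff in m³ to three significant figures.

V ≈ 1.85 × 10^6 m³

Direct-runoff ordinates (Q − Q_b): 0.0, 30.0, 122.0, 104.0, 151.0, 106.0, 0.0 m³/s.
ΣQ_DR = 513.0 m³/s.
With Δt = 1 h = 3600 s, V = ΣQ_DR · Δt = 513.0 × 3600 = 1.85 × 10^6 m³.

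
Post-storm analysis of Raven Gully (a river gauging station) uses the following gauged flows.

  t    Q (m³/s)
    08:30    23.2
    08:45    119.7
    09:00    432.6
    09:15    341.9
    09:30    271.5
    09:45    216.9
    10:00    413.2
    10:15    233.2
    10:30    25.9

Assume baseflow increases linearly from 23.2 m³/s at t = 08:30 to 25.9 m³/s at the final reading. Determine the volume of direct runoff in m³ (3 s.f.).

V ≈ 1.67 × 10^6 m³

Direct-runoff ordinates (Q − Q_b): 0.00, 96.16, 408.73, 317.69, 246.95, 192.01, 387.98, 207.64, 0.00 m³/s.
ΣQ_DR = 1857 m³/s.
With Δt = 0.25 h = 900 s, V = ΣQ_DR · Δt = 1857 × 900 = 1.67 × 10^6 m³.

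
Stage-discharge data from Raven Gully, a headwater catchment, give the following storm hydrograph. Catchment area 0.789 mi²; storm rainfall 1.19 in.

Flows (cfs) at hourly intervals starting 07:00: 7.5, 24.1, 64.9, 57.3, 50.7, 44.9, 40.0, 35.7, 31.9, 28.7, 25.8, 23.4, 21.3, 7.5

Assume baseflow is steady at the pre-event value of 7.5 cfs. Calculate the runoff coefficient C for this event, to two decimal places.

ΣQ_DR = 358.7 cfs; V = ΣQ_DR·Δt = 1.291 × 10^6 ft³.
Runoff depth d = V / A = 0.7045 in.
C = d / P = 0.7045 / 1.19 = 0.59.

C ≈ 0.59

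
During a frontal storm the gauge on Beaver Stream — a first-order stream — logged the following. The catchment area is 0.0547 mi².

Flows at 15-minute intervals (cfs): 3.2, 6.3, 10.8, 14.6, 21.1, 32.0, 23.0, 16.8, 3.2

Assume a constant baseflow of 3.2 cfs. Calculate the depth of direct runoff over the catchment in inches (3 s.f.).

d ≈ 0.724 in

Direct runoff: 0.0, 3.1, 7.6, 11.4, 17.9, 28.8, 19.8, 13.6, 0.0 cfs; ΣQ_DR = 102.2 cfs.
V = ΣQ_DR · Δt = 102.2 × 900 s = 91980 ft³.
Over A = 0.0547 mi², depth = V / A = 0.724 in.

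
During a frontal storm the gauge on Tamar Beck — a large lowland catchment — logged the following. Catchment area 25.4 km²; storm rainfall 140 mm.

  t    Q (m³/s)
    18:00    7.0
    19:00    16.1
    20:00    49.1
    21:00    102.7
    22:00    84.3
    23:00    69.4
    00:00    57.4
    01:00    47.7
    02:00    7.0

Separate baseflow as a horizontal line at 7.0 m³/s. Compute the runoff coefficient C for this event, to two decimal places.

ΣQ_DR = 377.7 m³/s; V = ΣQ_DR·Δt = 1.360 × 10^6 m³.
Runoff depth d = V / A = 53.53 mm.
C = d / P = 53.53 / 140 = 0.38.

C ≈ 0.38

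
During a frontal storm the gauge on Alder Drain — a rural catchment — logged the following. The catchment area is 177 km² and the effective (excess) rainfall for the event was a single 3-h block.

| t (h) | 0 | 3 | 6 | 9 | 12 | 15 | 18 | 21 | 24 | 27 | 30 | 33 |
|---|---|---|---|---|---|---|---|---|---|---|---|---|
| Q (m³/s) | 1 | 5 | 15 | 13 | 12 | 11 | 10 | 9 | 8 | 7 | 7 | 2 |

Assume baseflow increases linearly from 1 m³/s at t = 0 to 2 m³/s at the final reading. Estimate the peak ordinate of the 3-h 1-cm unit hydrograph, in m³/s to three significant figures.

Direct runoff: 0.00, 3.91, 13.82, 11.73, 10.64, 9.55, 8.45, 7.36, 6.27, 5.18, 5.09, 0.00 m³/s; ΣQ_DR = 82.00 m³/s, peak = 13.82 m³/s.
Runoff depth d = ΣQ_DR·Δt / A = 82.00 × 10800 / (177 km²) = 5.003 mm.
The 1-cm UH is the DRH scaled by (10 mm)/d, so U_p = 13.82 × 10/5.003 = 27.6 m³/s.

U_p ≈ 27.6 m³/s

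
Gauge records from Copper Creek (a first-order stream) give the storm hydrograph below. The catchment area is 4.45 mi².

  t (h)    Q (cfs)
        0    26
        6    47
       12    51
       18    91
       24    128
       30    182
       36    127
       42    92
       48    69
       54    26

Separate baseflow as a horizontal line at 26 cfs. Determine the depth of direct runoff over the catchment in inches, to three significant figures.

Direct runoff: 0.0, 21.0, 25.0, 65.0, 102.0, 156.0, 101.0, 66.0, 43.0, 0.0 cfs; ΣQ_DR = 579.0 cfs.
V = ΣQ_DR · Δt = 579.0 × 21600 s = 1.251 × 10^7 ft³.
Over A = 4.45 mi², depth = V / A = 1.21 in.

d ≈ 1.21 in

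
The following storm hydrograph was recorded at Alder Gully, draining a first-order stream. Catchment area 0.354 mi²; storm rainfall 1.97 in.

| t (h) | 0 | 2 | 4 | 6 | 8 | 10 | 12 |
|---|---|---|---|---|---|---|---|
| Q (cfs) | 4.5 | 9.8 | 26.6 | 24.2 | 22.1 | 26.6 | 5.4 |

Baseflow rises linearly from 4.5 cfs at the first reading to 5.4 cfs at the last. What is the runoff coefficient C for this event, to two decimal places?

ΣQ_DR = 84.55 cfs; V = ΣQ_DR·Δt = 6.088 × 10^5 ft³.
Runoff depth d = V / A = 0.7402 in.
C = d / P = 0.7402 / 1.97 = 0.38.

C ≈ 0.38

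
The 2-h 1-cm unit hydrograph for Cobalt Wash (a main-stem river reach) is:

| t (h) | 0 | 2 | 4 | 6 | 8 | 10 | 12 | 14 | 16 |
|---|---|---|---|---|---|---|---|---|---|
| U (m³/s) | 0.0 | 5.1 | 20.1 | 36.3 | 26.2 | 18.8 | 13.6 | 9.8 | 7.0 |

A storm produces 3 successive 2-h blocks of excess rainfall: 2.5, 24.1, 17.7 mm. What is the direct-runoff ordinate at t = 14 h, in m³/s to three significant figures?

Q ≈ 68.5 m³/s

By discrete convolution, Q_j = Σ (P_i / 10 mm) · U_{j−i}.
At t = 14 h (j=7): Q = (2.5/10)·9.8 + (24.1/10)·13.6 + (17.7/10)·18.8 = 68.5 m³/s.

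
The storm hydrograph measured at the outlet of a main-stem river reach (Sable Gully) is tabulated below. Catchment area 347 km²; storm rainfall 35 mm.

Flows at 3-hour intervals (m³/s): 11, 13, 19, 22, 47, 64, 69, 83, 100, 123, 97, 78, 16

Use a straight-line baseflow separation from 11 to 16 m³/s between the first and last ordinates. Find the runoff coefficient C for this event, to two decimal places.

C ≈ 0.50

ΣQ_DR = 566.5 m³/s; V = ΣQ_DR·Δt = 6.118 × 10^6 m³.
Runoff depth d = V / A = 17.63 mm.
C = d / P = 17.63 / 35 = 0.50.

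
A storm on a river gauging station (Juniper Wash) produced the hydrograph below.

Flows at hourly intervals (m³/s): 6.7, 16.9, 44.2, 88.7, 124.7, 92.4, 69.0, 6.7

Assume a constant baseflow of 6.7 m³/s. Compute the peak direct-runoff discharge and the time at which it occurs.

Subtracting baseflow gives direct-runoff ordinates: 0.0, 10.2, 37.5, 82.0, 118.0, 85.7, 62.3, 0.0 m³/s.
The maximum is 118.0 m³/s, occurring at the reading for t = 4 h.

Q_p = 118.0 m³/s at t = 4 h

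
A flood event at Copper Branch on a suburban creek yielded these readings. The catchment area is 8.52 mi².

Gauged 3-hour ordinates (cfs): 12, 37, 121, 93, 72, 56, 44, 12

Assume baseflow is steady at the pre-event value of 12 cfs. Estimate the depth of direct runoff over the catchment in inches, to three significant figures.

d ≈ 0.192 in

Direct runoff: 0.0, 25.0, 109.0, 81.0, 60.0, 44.0, 32.0, 0.0 cfs; ΣQ_DR = 351.0 cfs.
V = ΣQ_DR · Δt = 351.0 × 10800 s = 3.791 × 10^6 ft³.
Over A = 8.52 mi², depth = V / A = 0.192 in.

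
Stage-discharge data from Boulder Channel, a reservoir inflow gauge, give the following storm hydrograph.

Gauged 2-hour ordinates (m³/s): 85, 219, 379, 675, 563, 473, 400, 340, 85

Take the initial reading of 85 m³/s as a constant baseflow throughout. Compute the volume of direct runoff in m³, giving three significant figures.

V ≈ 1.77 × 10^7 m³

Direct-runoff ordinates (Q − Q_b): 0.0, 134.0, 294.0, 590.0, 478.0, 388.0, 315.0, 255.0, 0.0 m³/s.
ΣQ_DR = 2454 m³/s.
With Δt = 2 h = 7200 s, V = ΣQ_DR · Δt = 2454 × 7200 = 1.77 × 10^7 m³.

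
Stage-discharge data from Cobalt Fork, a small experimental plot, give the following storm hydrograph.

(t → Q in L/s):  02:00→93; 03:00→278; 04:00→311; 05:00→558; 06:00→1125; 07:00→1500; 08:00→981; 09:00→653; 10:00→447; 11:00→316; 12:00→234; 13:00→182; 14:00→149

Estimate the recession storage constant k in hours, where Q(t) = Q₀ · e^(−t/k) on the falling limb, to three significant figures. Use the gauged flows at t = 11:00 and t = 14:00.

k ≈ 3.99 h

On the falling limb, Q drops from 316 to 149 L/s between t = 11:00 and t = 14:00 (Δt = 3 h).
k = −Δt / ln(Q₂/Q₁) = −3 / ln(149/316) = 3.99 h.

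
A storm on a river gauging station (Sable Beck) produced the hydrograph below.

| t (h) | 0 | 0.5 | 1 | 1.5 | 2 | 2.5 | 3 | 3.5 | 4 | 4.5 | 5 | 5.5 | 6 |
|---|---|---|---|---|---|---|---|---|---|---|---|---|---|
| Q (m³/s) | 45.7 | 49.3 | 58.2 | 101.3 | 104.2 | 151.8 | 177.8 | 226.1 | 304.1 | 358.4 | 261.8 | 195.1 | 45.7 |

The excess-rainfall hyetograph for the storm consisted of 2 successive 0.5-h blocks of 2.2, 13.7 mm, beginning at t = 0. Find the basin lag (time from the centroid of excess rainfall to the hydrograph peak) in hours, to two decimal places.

Centroid of excess rainfall: t_c = Σ P_i·t̄_i / ΣP_i = 0.6808 h (block centres at 0.25, 0.75 h).
Hydrograph peak occurs at t = 4.5 h, so basin lag t_L = 4.5 − 0.6808 = 3.82 h.

t_L ≈ 3.82 h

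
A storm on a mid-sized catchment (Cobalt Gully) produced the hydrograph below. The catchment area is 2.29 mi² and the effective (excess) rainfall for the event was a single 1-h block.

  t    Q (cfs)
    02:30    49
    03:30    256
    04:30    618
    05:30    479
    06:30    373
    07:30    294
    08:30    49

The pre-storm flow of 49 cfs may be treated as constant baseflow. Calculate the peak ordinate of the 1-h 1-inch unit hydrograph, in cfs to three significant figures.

Direct runoff: 0.0, 207.0, 569.0, 430.0, 324.0, 245.0, 0.0 cfs; ΣQ_DR = 1775 cfs, peak = 569.0 cfs.
Runoff depth d = ΣQ_DR·Δt / A = 1775 × 3600 / (2.29 mi²) = 1.201 in.
The 1-inch UH is the DRH scaled by (1 in)/d, so U_p = 569.0 × 1/1.201 = 474 cfs.

U_p ≈ 474 cfs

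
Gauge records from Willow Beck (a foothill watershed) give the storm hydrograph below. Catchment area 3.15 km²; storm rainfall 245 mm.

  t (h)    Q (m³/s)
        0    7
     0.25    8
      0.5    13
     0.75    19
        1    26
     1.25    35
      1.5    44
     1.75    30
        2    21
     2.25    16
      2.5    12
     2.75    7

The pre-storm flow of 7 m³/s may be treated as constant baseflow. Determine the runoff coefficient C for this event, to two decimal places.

ΣQ_DR = 154.0 m³/s; V = ΣQ_DR·Δt = 1.386 × 10^5 m³.
Runoff depth d = V / A = 44.00 mm.
C = d / P = 44.00 / 245 = 0.18.

C ≈ 0.18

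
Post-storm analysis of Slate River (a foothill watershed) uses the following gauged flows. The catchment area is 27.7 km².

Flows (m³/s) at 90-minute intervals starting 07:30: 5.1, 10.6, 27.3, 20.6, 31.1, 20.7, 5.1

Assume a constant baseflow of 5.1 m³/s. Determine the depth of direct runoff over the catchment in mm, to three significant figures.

d ≈ 16.5 mm

Direct runoff: 0.0, 5.5, 22.2, 15.5, 26.0, 15.6, 0.0 m³/s; ΣQ_DR = 84.80 m³/s.
V = ΣQ_DR · Δt = 84.80 × 5400 s = 4.579 × 10^5 m³.
Over A = 27.7 km², depth = V / A = 16.5 mm.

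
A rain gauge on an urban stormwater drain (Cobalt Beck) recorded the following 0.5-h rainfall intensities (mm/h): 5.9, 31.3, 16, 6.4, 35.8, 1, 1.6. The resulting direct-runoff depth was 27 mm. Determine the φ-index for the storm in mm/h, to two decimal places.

φ ≈ 9.70 mm/h

Only the 3 blocks with intensity above φ contribute runoff: 31.3, 16, 35.8 mm/h.
Σ(I−φ)·Δt = d  ⇒  (31.3+16+35.8 − 3φ)·0.5 = 27
φ = (83.10 − 27/0.5) / 3 = 9.70 mm/h.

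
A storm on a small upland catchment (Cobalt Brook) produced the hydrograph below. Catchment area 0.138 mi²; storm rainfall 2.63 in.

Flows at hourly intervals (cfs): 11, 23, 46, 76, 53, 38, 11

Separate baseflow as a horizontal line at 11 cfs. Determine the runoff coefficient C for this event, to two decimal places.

C ≈ 0.77

ΣQ_DR = 181.0 cfs; V = ΣQ_DR·Δt = 6.516 × 10^5 ft³.
Runoff depth d = V / A = 2.032 in.
C = d / P = 2.032 / 2.63 = 0.77.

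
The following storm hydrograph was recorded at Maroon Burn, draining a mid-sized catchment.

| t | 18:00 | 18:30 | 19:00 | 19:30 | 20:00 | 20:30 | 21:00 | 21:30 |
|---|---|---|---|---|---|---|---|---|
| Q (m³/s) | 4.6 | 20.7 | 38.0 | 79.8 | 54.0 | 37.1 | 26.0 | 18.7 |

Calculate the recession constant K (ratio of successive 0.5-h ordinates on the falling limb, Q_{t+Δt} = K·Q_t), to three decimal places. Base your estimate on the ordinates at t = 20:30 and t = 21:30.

K ≈ 0.710

Using the recession-limb readings at t = 20:30 and t = 21:30: Q falls from 37.1 to 18.7 m³/s over 2 intervals.
K = (Q₂/Q₁)^(1/2) = (18.7/37.1)^(1/2) = 0.710.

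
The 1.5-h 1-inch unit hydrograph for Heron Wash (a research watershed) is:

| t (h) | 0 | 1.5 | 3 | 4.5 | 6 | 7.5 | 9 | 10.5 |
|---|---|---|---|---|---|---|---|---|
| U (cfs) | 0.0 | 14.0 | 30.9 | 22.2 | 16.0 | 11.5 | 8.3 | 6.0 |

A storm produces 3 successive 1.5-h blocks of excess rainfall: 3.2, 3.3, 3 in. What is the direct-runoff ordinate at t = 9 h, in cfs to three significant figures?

Q ≈ 113 cfs

By discrete convolution, Q_j = Σ (P_i / 1 in) · U_{j−i}.
At t = 9 h (j=6): Q = (3.2/1)·8.3 + (3.3/1)·11.5 + (3/1)·16.0 = 113 cfs.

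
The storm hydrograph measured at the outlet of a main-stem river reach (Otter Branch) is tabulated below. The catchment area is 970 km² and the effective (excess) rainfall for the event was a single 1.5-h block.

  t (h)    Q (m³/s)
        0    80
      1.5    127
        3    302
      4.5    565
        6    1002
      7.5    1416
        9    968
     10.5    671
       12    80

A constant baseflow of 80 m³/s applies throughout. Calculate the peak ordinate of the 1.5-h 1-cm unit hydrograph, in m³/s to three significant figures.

Direct runoff: 0.0, 47.0, 222.0, 485.0, 922.0, 1336.0, 888.0, 591.0, 0.0 m³/s; ΣQ_DR = 4491 m³/s, peak = 1336.0 m³/s.
Runoff depth d = ΣQ_DR·Δt / A = 4491 × 5400 / (970 km²) = 25.00 mm.
The 1-cm UH is the DRH scaled by (10 mm)/d, so U_p = 1336.0 × 10/25.00 = 534 m³/s.

U_p ≈ 534 m³/s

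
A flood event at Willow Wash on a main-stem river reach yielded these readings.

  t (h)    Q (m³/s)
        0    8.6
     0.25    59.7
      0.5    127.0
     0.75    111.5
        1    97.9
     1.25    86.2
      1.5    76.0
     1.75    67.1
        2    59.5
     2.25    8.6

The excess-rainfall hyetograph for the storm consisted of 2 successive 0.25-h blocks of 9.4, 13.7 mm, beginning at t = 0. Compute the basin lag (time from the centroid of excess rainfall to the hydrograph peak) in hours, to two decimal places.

t_L ≈ 0.23 h

Centroid of excess rainfall: t_c = Σ P_i·t̄_i / ΣP_i = 0.2733 h (block centres at 0.125, 0.375 h).
Hydrograph peak occurs at t = 0.5 h, so basin lag t_L = 0.5 − 0.2733 = 0.23 h.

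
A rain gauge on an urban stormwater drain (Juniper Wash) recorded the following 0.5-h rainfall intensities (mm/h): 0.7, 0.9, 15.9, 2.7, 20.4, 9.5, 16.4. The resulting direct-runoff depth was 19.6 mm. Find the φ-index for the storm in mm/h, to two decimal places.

Only the 4 blocks with intensity above φ contribute runoff: 15.9, 20.4, 9.5, 16.4 mm/h.
Σ(I−φ)·Δt = d  ⇒  (15.9+20.4+9.5+16.4 − 4φ)·0.5 = 19.6
φ = (62.20 − 19.6/0.5) / 4 = 5.75 mm/h.

φ ≈ 5.75 mm/h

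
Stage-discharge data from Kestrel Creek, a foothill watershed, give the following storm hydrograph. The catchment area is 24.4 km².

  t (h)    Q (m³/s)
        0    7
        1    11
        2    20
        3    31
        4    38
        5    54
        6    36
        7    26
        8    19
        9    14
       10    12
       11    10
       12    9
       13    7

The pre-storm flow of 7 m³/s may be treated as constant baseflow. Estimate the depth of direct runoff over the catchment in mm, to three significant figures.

Direct runoff: 0.0, 4.0, 13.0, 24.0, 31.0, 47.0, 29.0, 19.0, 12.0, 7.0, 5.0, 3.0, 2.0, 0.0 m³/s; ΣQ_DR = 196.0 m³/s.
V = ΣQ_DR · Δt = 196.0 × 3600 s = 7.056 × 10^5 m³.
Over A = 24.4 km², depth = V / A = 28.9 mm.

d ≈ 28.9 mm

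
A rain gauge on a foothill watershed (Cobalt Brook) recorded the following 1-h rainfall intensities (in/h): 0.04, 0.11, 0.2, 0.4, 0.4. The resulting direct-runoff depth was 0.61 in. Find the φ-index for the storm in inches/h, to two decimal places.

φ ≈ 0.13 in/h

Only the 3 blocks with intensity above φ contribute runoff: 0.2, 0.4, 0.4 in/h.
Σ(I−φ)·Δt = d  ⇒  (0.2+0.4+0.4 − 3φ)·1 = 0.61
φ = (1.000 − 0.61/1) / 3 = 0.13 in/h.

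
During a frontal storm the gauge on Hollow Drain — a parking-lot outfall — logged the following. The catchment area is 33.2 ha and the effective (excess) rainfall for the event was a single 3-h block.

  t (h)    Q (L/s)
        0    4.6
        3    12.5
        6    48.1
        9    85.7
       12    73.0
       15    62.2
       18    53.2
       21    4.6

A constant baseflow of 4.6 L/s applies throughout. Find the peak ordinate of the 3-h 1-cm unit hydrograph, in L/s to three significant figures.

U_p ≈ 81.2 L/s

Direct runoff: 0.0, 7.9, 43.5, 81.1, 68.4, 57.6, 48.6, 0.0 L/s; ΣQ_DR = 307.1 L/s, peak = 81.1 L/s.
Runoff depth d = ΣQ_DR·Δt / A = 307.1 × 10800 / (33.2 ha) = 9.990 mm.
The 1-cm UH is the DRH scaled by (10 mm)/d, so U_p = 81.1 × 10/9.990 = 81.2 L/s.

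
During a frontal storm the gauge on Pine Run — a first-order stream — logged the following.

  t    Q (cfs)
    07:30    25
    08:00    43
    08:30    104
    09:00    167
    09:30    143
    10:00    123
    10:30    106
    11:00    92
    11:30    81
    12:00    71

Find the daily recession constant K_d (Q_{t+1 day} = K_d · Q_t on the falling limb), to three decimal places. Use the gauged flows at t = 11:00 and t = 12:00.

Between t = 11:00 and t = 12:00 the flow falls from 92 to 71 cfs over 2×0.5 h = 1 h.
Per-interval ratio K = (71/92)^(1/2) = 0.8785; K_d = K^(24/0.5) = 0.002.

K_d ≈ 0.002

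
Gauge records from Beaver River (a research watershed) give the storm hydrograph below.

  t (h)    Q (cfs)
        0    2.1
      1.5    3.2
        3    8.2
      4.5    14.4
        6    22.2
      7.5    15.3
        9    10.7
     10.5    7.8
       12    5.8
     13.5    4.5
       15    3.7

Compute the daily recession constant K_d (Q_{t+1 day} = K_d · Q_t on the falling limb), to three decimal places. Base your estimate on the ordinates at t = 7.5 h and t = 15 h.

Between t = 7.5 h and t = 15 h the flow falls from 15.3 to 3.7 cfs over 5×1.5 h = 7.5 h.
Per-interval ratio K = (3.7/15.3)^(1/5) = 0.7528; K_d = K^(24/1.5) = 0.011.

K_d ≈ 0.011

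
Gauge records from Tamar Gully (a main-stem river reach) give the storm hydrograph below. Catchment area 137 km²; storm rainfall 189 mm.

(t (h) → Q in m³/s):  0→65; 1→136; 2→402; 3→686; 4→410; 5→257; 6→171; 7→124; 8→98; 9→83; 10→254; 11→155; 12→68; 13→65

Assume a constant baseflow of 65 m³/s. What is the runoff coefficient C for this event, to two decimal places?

ΣQ_DR = 2064 m³/s; V = ΣQ_DR·Δt = 7.430 × 10^6 m³.
Runoff depth d = V / A = 54.24 mm.
C = d / P = 54.24 / 189 = 0.29.

C ≈ 0.29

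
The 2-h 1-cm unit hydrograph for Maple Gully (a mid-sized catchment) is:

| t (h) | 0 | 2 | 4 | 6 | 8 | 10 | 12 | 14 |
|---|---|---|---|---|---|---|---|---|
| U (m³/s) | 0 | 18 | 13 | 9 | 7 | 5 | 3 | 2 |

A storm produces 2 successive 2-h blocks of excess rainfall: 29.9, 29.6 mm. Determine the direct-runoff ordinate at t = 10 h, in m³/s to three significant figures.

Q ≈ 35.7 m³/s

By discrete convolution, Q_j = Σ (P_i / 10 mm) · U_{j−i}.
At t = 10 h (j=5): Q = (29.9/10)·5 + (29.6/10)·7 = 35.7 m³/s.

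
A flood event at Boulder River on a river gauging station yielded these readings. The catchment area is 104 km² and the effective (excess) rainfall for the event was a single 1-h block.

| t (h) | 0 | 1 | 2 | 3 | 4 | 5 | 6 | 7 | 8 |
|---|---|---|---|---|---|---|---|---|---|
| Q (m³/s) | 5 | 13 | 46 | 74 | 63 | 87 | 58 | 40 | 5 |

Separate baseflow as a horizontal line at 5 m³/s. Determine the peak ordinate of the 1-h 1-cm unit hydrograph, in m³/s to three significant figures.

U_p ≈ 68.5 m³/s

Direct runoff: 0.0, 8.0, 41.0, 69.0, 58.0, 82.0, 53.0, 35.0, 0.0 m³/s; ΣQ_DR = 346.0 m³/s, peak = 82.0 m³/s.
Runoff depth d = ΣQ_DR·Δt / A = 346.0 × 3600 / (104 km²) = 11.98 mm.
The 1-cm UH is the DRH scaled by (10 mm)/d, so U_p = 82.0 × 10/11.98 = 68.5 m³/s.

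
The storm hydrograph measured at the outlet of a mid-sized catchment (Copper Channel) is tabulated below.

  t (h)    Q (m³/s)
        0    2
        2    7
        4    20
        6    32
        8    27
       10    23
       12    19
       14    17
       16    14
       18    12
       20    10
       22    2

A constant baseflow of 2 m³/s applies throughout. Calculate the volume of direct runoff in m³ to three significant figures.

V ≈ 1.16 × 10^6 m³

Direct-runoff ordinates (Q − Q_b): 0.0, 5.0, 18.0, 30.0, 25.0, 21.0, 17.0, 15.0, 12.0, 10.0, 8.0, 0.0 m³/s.
ΣQ_DR = 161.0 m³/s.
With Δt = 2 h = 7200 s, V = ΣQ_DR · Δt = 161.0 × 7200 = 1.16 × 10^6 m³.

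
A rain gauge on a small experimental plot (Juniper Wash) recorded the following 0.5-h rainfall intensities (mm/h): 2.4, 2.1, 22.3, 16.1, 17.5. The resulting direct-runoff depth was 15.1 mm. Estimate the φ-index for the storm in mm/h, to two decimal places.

φ ≈ 8.57 mm/h

Only the 3 blocks with intensity above φ contribute runoff: 22.3, 16.1, 17.5 mm/h.
Σ(I−φ)·Δt = d  ⇒  (22.3+16.1+17.5 − 3φ)·0.5 = 15.1
φ = (55.90 − 15.1/0.5) / 3 = 8.57 mm/h.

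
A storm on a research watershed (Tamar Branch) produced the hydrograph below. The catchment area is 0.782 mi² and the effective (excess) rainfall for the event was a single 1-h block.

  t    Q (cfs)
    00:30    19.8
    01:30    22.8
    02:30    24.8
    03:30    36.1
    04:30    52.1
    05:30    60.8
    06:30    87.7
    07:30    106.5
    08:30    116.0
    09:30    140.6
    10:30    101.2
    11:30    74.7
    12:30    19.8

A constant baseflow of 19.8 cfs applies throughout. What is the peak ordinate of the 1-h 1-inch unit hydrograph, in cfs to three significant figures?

U_p ≈ 101 cfs

Direct runoff: 0.0, 3.0, 5.0, 16.3, 32.3, 41.0, 67.9, 86.7, 96.2, 120.8, 81.4, 54.9, 0.0 cfs; ΣQ_DR = 605.5 cfs, peak = 120.8 cfs.
Runoff depth d = ΣQ_DR·Δt / A = 605.5 × 3600 / (0.782 mi²) = 1.200 in.
The 1-inch UH is the DRH scaled by (1 in)/d, so U_p = 120.8 × 1/1.200 = 101 cfs.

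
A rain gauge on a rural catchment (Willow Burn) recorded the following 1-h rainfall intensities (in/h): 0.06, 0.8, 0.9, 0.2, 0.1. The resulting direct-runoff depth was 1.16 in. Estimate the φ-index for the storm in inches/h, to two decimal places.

Only the 2 blocks with intensity above φ contribute runoff: 0.8, 0.9 in/h.
Σ(I−φ)·Δt = d  ⇒  (0.8+0.9 − 2φ)·1 = 1.16
φ = (1.700 − 1.16/1) / 2 = 0.27 in/h.

φ ≈ 0.27 in/h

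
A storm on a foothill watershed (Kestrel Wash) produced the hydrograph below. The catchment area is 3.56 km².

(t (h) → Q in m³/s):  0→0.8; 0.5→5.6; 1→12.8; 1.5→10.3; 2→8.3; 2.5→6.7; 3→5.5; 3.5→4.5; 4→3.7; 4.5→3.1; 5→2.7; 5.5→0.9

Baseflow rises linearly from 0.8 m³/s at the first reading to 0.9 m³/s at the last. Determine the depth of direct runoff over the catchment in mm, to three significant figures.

Direct runoff: 0.00, 4.79, 11.98, 9.47, 7.46, 5.85, 4.65, 3.64, 2.83, 2.22, 1.81, 0.00 m³/s; ΣQ_DR = 54.70 m³/s.
V = ΣQ_DR · Δt = 54.70 × 1800 s = 98460 m³.
Over A = 3.56 km², depth = V / A = 27.7 mm.

d ≈ 27.7 mm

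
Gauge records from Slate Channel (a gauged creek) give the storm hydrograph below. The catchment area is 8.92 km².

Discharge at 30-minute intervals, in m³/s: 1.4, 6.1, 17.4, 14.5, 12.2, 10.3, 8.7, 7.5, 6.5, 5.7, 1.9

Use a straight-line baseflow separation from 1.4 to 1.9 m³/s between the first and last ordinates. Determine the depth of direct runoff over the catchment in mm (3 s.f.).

d ≈ 14.9 mm

Direct runoff: 0.00, 4.65, 15.90, 12.95, 10.60, 8.65, 7.00, 5.75, 4.70, 3.85, 0.00 m³/s; ΣQ_DR = 74.05 m³/s.
V = ΣQ_DR · Δt = 74.05 × 1800 s = 1.333 × 10^5 m³.
Over A = 8.92 km², depth = V / A = 14.9 mm.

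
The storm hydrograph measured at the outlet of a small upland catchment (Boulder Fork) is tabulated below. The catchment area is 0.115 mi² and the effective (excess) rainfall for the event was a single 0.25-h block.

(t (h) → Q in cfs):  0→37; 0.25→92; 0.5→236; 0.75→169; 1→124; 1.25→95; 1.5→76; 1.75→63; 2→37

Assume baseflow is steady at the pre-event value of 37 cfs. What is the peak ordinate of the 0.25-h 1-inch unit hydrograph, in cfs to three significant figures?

Direct runoff: 0.0, 55.0, 199.0, 132.0, 87.0, 58.0, 39.0, 26.0, 0.0 cfs; ΣQ_DR = 596.0 cfs, peak = 199.0 cfs.
Runoff depth d = ΣQ_DR·Δt / A = 596.0 × 900 / (0.115 mi²) = 2.008 in.
The 1-inch UH is the DRH scaled by (1 in)/d, so U_p = 199.0 × 1/2.008 = 99.1 cfs.

U_p ≈ 99.1 cfs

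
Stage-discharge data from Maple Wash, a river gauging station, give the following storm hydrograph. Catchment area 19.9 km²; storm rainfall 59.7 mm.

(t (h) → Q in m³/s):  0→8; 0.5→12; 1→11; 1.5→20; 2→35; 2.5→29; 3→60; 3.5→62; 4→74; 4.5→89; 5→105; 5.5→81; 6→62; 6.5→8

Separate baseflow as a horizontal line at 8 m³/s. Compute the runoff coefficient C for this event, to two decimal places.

C ≈ 0.82

ΣQ_DR = 544.0 m³/s; V = ΣQ_DR·Δt = 9.792 × 10^5 m³.
Runoff depth d = V / A = 49.21 mm.
C = d / P = 49.21 / 59.7 = 0.82.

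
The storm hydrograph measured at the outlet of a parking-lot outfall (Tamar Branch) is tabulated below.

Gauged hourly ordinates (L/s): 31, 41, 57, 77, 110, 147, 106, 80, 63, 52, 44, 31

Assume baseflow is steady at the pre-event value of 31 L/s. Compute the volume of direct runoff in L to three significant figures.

Direct-runoff ordinates (Q − Q_b): 0.0, 10.0, 26.0, 46.0, 79.0, 116.0, 75.0, 49.0, 32.0, 21.0, 13.0, 0.0 L/s.
ΣQ_DR = 467.0 L/s.
With Δt = 1 h = 3600 s, V = ΣQ_DR · Δt = 467.0 × 3600 = 1.68 × 10^6 L.

V ≈ 1.68 × 10^6 L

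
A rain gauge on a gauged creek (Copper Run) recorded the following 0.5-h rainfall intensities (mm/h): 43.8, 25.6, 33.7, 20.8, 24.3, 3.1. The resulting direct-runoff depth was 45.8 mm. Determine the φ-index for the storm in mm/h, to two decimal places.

φ ≈ 11.32 mm/h

Only the 5 blocks with intensity above φ contribute runoff: 43.8, 25.6, 33.7, 20.8, 24.3 mm/h.
Σ(I−φ)·Δt = d  ⇒  (43.8+25.6+33.7+20.8+24.3 − 5φ)·0.5 = 45.8
φ = (148.2 − 45.8/0.5) / 5 = 11.32 mm/h.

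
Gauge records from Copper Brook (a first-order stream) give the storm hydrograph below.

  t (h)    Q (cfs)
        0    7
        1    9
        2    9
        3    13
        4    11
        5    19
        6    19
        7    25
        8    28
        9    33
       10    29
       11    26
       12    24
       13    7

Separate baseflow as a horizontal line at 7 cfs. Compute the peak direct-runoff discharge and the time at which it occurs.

Subtracting baseflow gives direct-runoff ordinates: 0.0, 2.0, 2.0, 6.0, 4.0, 12.0, 12.0, 18.0, 21.0, 26.0, 22.0, 19.0, 17.0, 0.0 cfs.
The maximum is 26.0 cfs, occurring at the reading for t = 9 h.

Q_p = 26.0 cfs at t = 9 h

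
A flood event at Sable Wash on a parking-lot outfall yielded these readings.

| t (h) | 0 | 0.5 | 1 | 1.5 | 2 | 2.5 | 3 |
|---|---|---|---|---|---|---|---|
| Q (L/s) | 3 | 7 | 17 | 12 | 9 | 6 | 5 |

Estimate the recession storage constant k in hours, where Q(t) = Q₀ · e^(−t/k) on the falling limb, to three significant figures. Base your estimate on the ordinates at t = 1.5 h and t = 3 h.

k ≈ 1.71 h

On the falling limb, Q drops from 12 to 5 L/s between t = 1.5 h and t = 3 h (Δt = 1.5 h).
k = −Δt / ln(Q₂/Q₁) = −1.5 / ln(5/12) = 1.71 h.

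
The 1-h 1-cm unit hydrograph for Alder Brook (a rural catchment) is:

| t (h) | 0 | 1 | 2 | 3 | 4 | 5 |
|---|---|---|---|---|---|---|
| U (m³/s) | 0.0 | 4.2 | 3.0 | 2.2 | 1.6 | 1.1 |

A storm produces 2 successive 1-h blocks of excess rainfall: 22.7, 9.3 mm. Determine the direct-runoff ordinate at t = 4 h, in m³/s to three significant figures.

Q ≈ 5.68 m³/s

By discrete convolution, Q_j = Σ (P_i / 10 mm) · U_{j−i}.
At t = 4 h (j=4): Q = (22.7/10)·1.6 + (9.3/10)·2.2 = 5.68 m³/s.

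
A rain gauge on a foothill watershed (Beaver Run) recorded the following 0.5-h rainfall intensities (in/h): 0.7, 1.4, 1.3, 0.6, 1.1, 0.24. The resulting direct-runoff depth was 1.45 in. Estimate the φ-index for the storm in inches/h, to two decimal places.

φ ≈ 0.44 in/h

Only the 5 blocks with intensity above φ contribute runoff: 0.7, 1.4, 1.3, 0.6, 1.1 in/h.
Σ(I−φ)·Δt = d  ⇒  (0.7+1.4+1.3+0.6+1.1 − 5φ)·0.5 = 1.45
φ = (5.100 − 1.45/0.5) / 5 = 0.44 in/h.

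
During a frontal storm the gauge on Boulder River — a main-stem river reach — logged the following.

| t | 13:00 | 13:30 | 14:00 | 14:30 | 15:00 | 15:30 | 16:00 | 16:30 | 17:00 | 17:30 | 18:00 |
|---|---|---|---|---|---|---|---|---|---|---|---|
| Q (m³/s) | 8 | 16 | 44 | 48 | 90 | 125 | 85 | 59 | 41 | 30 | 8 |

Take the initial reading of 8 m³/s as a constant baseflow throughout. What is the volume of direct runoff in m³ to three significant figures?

V ≈ 8.39 × 10^5 m³

Direct-runoff ordinates (Q − Q_b): 0.0, 8.0, 36.0, 40.0, 82.0, 117.0, 77.0, 51.0, 33.0, 22.0, 0.0 m³/s.
ΣQ_DR = 466.0 m³/s.
With Δt = 0.5 h = 1800 s, V = ΣQ_DR · Δt = 466.0 × 1800 = 8.39 × 10^5 m³.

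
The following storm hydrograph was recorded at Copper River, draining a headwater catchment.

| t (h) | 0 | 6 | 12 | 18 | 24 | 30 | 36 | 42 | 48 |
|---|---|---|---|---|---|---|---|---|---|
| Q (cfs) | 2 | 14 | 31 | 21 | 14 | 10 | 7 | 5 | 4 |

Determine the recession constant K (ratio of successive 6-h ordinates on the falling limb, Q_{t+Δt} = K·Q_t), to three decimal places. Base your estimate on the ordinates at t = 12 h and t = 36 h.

Using the recession-limb readings at t = 12 h and t = 36 h: Q falls from 31 to 7 cfs over 4 intervals.
K = (Q₂/Q₁)^(1/4) = (7/31)^(1/4) = 0.689.

K ≈ 0.689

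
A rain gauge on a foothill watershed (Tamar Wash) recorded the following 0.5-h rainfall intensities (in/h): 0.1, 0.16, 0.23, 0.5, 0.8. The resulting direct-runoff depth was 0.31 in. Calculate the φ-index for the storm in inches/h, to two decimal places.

φ ≈ 0.34 in/h

Only the 2 blocks with intensity above φ contribute runoff: 0.5, 0.8 in/h.
Σ(I−φ)·Δt = d  ⇒  (0.5+0.8 − 2φ)·0.5 = 0.31
φ = (1.300 − 0.31/0.5) / 2 = 0.34 in/h.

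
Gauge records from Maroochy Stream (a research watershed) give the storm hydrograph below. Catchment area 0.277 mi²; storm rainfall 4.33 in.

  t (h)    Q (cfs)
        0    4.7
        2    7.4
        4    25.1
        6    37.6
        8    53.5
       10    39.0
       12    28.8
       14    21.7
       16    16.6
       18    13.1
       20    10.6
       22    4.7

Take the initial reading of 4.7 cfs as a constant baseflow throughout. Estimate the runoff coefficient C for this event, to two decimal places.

C ≈ 0.53

ΣQ_DR = 206.4 cfs; V = ΣQ_DR·Δt = 1.486 × 10^6 ft³.
Runoff depth d = V / A = 2.309 in.
C = d / P = 2.309 / 4.33 = 0.53.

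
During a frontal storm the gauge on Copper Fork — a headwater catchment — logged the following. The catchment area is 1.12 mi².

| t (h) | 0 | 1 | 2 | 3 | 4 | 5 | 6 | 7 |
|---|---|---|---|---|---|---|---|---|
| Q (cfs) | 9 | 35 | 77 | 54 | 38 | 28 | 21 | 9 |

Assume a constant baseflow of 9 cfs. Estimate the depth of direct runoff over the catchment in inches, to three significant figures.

d ≈ 0.275 in

Direct runoff: 0.0, 26.0, 68.0, 45.0, 29.0, 19.0, 12.0, 0.0 cfs; ΣQ_DR = 199.0 cfs.
V = ΣQ_DR · Δt = 199.0 × 3600 s = 7.164 × 10^5 ft³.
Over A = 1.12 mi², depth = V / A = 0.275 in.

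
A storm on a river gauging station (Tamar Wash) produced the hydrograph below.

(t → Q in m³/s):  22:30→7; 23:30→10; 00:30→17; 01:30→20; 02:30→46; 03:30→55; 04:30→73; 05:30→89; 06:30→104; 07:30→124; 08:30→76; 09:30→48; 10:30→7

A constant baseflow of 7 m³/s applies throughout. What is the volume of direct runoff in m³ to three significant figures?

V ≈ 2.11 × 10^6 m³

Direct-runoff ordinates (Q − Q_b): 0.0, 3.0, 10.0, 13.0, 39.0, 48.0, 66.0, 82.0, 97.0, 117.0, 69.0, 41.0, 0.0 m³/s.
ΣQ_DR = 585.0 m³/s.
With Δt = 1 h = 3600 s, V = ΣQ_DR · Δt = 585.0 × 3600 = 2.11 × 10^6 m³.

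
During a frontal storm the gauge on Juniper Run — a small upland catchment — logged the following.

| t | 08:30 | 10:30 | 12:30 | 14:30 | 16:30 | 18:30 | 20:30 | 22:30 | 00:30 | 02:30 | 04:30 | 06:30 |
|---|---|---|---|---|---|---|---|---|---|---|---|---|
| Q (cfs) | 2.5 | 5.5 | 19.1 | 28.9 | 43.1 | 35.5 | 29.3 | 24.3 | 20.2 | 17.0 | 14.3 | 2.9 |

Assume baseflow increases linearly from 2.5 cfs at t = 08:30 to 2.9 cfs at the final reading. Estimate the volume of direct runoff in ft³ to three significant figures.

V ≈ 1.51 × 10^6 ft³

Direct-runoff ordinates (Q − Q_b): 0.00, 2.96, 16.53, 26.29, 40.45, 32.82, 26.58, 21.55, 17.41, 14.17, 11.44, 0.00 cfs.
ΣQ_DR = 210.2 cfs.
With Δt = 2 h = 7200 s, V = ΣQ_DR · Δt = 210.2 × 7200 = 1.51 × 10^6 ft³.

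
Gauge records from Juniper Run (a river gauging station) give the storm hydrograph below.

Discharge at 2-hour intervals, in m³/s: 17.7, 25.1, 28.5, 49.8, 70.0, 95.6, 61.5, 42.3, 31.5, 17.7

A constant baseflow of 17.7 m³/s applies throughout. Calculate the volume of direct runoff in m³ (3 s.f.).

Direct-runoff ordinates (Q − Q_b): 0.0, 7.4, 10.8, 32.1, 52.3, 77.9, 43.8, 24.6, 13.8, 0.0 m³/s.
ΣQ_DR = 262.7 m³/s.
With Δt = 2 h = 7200 s, V = ΣQ_DR · Δt = 262.7 × 7200 = 1.89 × 10^6 m³.

V ≈ 1.89 × 10^6 m³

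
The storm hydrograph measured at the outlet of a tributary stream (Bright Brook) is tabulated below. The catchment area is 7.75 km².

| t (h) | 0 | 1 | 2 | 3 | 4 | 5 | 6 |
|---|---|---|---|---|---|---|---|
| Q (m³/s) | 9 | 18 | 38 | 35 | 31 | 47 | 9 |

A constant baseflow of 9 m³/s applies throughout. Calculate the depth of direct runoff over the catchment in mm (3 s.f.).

Direct runoff: 0.0, 9.0, 29.0, 26.0, 22.0, 38.0, 0.0 m³/s; ΣQ_DR = 124.0 m³/s.
V = ΣQ_DR · Δt = 124.0 × 3600 s = 4.464 × 10^5 m³.
Over A = 7.75 km², depth = V / A = 57.6 mm.

d ≈ 57.6 mm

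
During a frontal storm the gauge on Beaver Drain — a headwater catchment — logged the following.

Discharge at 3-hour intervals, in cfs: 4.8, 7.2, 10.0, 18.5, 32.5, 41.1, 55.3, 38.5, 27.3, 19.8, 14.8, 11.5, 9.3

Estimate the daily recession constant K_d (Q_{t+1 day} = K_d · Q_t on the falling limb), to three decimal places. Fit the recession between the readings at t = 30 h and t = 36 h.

Between t = 30 h and t = 36 h the flow falls from 14.8 to 9.3 cfs over 2×3 h = 6 h.
Per-interval ratio K = (9.3/14.8)^(1/2) = 0.7927; K_d = K^(24/3) = 0.156.

K_d ≈ 0.156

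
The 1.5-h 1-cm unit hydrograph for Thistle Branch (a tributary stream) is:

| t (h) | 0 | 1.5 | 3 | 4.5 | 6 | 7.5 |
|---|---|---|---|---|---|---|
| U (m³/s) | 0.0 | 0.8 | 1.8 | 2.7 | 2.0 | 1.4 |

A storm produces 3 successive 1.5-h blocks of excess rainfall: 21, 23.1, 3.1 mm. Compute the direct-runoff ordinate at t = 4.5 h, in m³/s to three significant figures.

Q ≈ 10.1 m³/s

By discrete convolution, Q_j = Σ (P_i / 10 mm) · U_{j−i}.
At t = 4.5 h (j=3): Q = (21/10)·2.7 + (23.1/10)·1.8 + (3.1/10)·0.8 = 10.1 m³/s.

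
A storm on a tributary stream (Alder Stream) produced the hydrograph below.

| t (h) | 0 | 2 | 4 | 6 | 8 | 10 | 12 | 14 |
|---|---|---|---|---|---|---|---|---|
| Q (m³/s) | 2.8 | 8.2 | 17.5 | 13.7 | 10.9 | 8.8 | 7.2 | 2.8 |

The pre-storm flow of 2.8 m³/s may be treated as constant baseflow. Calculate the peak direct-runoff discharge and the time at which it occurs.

Q_p = 14.7 m³/s at t = 4 h

Subtracting baseflow gives direct-runoff ordinates: 0.0, 5.4, 14.7, 10.9, 8.1, 6.0, 4.4, 0.0 m³/s.
The maximum is 14.7 m³/s, occurring at the reading for t = 4 h.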